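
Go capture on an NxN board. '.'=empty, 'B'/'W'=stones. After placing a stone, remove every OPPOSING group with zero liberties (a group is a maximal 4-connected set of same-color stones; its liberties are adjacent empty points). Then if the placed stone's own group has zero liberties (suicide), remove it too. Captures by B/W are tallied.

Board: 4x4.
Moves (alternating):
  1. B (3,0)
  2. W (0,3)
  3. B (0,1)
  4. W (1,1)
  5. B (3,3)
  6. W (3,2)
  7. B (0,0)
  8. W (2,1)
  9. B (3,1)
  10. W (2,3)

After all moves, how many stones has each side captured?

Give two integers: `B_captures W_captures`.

Move 1: B@(3,0) -> caps B=0 W=0
Move 2: W@(0,3) -> caps B=0 W=0
Move 3: B@(0,1) -> caps B=0 W=0
Move 4: W@(1,1) -> caps B=0 W=0
Move 5: B@(3,3) -> caps B=0 W=0
Move 6: W@(3,2) -> caps B=0 W=0
Move 7: B@(0,0) -> caps B=0 W=0
Move 8: W@(2,1) -> caps B=0 W=0
Move 9: B@(3,1) -> caps B=0 W=0
Move 10: W@(2,3) -> caps B=0 W=1

Answer: 0 1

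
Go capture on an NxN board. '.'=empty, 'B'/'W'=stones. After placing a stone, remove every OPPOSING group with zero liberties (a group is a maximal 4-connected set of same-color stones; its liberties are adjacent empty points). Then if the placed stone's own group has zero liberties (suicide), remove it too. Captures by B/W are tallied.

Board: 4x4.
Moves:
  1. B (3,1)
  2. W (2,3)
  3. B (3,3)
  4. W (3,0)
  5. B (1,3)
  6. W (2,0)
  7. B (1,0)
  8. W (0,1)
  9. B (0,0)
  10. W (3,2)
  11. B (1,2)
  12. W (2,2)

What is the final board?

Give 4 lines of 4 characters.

Answer: BW..
B.BB
W.WW
WBW.

Derivation:
Move 1: B@(3,1) -> caps B=0 W=0
Move 2: W@(2,3) -> caps B=0 W=0
Move 3: B@(3,3) -> caps B=0 W=0
Move 4: W@(3,0) -> caps B=0 W=0
Move 5: B@(1,3) -> caps B=0 W=0
Move 6: W@(2,0) -> caps B=0 W=0
Move 7: B@(1,0) -> caps B=0 W=0
Move 8: W@(0,1) -> caps B=0 W=0
Move 9: B@(0,0) -> caps B=0 W=0
Move 10: W@(3,2) -> caps B=0 W=1
Move 11: B@(1,2) -> caps B=0 W=1
Move 12: W@(2,2) -> caps B=0 W=1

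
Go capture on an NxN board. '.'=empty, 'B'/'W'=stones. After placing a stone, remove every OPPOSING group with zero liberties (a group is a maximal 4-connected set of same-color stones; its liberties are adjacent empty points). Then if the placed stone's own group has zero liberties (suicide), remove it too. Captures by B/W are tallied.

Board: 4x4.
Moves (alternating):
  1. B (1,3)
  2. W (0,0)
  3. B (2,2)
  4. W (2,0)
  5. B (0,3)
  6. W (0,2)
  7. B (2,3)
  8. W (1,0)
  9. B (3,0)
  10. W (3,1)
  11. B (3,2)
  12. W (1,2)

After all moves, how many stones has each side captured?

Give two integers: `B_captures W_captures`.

Move 1: B@(1,3) -> caps B=0 W=0
Move 2: W@(0,0) -> caps B=0 W=0
Move 3: B@(2,2) -> caps B=0 W=0
Move 4: W@(2,0) -> caps B=0 W=0
Move 5: B@(0,3) -> caps B=0 W=0
Move 6: W@(0,2) -> caps B=0 W=0
Move 7: B@(2,3) -> caps B=0 W=0
Move 8: W@(1,0) -> caps B=0 W=0
Move 9: B@(3,0) -> caps B=0 W=0
Move 10: W@(3,1) -> caps B=0 W=1
Move 11: B@(3,2) -> caps B=0 W=1
Move 12: W@(1,2) -> caps B=0 W=1

Answer: 0 1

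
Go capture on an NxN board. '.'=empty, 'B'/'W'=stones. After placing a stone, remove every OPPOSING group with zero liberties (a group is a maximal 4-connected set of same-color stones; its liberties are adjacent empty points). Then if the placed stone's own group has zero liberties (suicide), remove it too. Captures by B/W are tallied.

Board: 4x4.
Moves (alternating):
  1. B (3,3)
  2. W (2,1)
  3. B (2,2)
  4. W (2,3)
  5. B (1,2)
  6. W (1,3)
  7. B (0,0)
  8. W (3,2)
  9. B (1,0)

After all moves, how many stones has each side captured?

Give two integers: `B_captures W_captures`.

Answer: 0 1

Derivation:
Move 1: B@(3,3) -> caps B=0 W=0
Move 2: W@(2,1) -> caps B=0 W=0
Move 3: B@(2,2) -> caps B=0 W=0
Move 4: W@(2,3) -> caps B=0 W=0
Move 5: B@(1,2) -> caps B=0 W=0
Move 6: W@(1,3) -> caps B=0 W=0
Move 7: B@(0,0) -> caps B=0 W=0
Move 8: W@(3,2) -> caps B=0 W=1
Move 9: B@(1,0) -> caps B=0 W=1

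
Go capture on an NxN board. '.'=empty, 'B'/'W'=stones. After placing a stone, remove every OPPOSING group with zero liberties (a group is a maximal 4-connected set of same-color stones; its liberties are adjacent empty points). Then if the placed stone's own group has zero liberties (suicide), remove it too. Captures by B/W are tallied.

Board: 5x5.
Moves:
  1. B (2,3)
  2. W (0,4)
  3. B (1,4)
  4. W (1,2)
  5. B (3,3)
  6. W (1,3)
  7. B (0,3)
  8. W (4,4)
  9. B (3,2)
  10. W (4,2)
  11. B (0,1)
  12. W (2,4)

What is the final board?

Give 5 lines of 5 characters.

Answer: .B.B.
..WWB
...BW
..BB.
..W.W

Derivation:
Move 1: B@(2,3) -> caps B=0 W=0
Move 2: W@(0,4) -> caps B=0 W=0
Move 3: B@(1,4) -> caps B=0 W=0
Move 4: W@(1,2) -> caps B=0 W=0
Move 5: B@(3,3) -> caps B=0 W=0
Move 6: W@(1,3) -> caps B=0 W=0
Move 7: B@(0,3) -> caps B=1 W=0
Move 8: W@(4,4) -> caps B=1 W=0
Move 9: B@(3,2) -> caps B=1 W=0
Move 10: W@(4,2) -> caps B=1 W=0
Move 11: B@(0,1) -> caps B=1 W=0
Move 12: W@(2,4) -> caps B=1 W=0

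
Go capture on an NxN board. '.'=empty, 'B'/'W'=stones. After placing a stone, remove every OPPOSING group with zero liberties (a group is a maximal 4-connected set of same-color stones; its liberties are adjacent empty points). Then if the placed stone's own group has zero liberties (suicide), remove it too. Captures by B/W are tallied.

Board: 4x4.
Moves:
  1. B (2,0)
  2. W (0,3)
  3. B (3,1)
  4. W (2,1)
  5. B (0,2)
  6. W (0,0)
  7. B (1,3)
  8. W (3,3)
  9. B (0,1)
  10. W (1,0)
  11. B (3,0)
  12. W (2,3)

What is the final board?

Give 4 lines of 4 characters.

Answer: WBB.
W..B
BW.W
BB.W

Derivation:
Move 1: B@(2,0) -> caps B=0 W=0
Move 2: W@(0,3) -> caps B=0 W=0
Move 3: B@(3,1) -> caps B=0 W=0
Move 4: W@(2,1) -> caps B=0 W=0
Move 5: B@(0,2) -> caps B=0 W=0
Move 6: W@(0,0) -> caps B=0 W=0
Move 7: B@(1,3) -> caps B=1 W=0
Move 8: W@(3,3) -> caps B=1 W=0
Move 9: B@(0,1) -> caps B=1 W=0
Move 10: W@(1,0) -> caps B=1 W=0
Move 11: B@(3,0) -> caps B=1 W=0
Move 12: W@(2,3) -> caps B=1 W=0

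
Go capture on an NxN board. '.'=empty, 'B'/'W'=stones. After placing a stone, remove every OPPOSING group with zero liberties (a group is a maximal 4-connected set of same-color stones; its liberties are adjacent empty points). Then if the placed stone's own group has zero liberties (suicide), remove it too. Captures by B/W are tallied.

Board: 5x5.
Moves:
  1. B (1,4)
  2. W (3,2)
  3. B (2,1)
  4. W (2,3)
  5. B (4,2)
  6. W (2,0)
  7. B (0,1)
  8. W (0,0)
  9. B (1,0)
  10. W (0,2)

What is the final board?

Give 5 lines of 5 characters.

Answer: .BW..
B...B
WB.W.
..W..
..B..

Derivation:
Move 1: B@(1,4) -> caps B=0 W=0
Move 2: W@(3,2) -> caps B=0 W=0
Move 3: B@(2,1) -> caps B=0 W=0
Move 4: W@(2,3) -> caps B=0 W=0
Move 5: B@(4,2) -> caps B=0 W=0
Move 6: W@(2,0) -> caps B=0 W=0
Move 7: B@(0,1) -> caps B=0 W=0
Move 8: W@(0,0) -> caps B=0 W=0
Move 9: B@(1,0) -> caps B=1 W=0
Move 10: W@(0,2) -> caps B=1 W=0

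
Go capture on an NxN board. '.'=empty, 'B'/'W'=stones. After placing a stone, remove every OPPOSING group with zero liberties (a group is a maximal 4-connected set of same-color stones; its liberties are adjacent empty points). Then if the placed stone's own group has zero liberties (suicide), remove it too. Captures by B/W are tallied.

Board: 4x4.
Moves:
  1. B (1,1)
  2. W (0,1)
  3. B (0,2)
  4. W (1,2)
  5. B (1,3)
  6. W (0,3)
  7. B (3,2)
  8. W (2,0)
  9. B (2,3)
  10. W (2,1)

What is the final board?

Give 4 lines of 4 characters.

Answer: .W.W
.BWB
WW.B
..B.

Derivation:
Move 1: B@(1,1) -> caps B=0 W=0
Move 2: W@(0,1) -> caps B=0 W=0
Move 3: B@(0,2) -> caps B=0 W=0
Move 4: W@(1,2) -> caps B=0 W=0
Move 5: B@(1,3) -> caps B=0 W=0
Move 6: W@(0,3) -> caps B=0 W=1
Move 7: B@(3,2) -> caps B=0 W=1
Move 8: W@(2,0) -> caps B=0 W=1
Move 9: B@(2,3) -> caps B=0 W=1
Move 10: W@(2,1) -> caps B=0 W=1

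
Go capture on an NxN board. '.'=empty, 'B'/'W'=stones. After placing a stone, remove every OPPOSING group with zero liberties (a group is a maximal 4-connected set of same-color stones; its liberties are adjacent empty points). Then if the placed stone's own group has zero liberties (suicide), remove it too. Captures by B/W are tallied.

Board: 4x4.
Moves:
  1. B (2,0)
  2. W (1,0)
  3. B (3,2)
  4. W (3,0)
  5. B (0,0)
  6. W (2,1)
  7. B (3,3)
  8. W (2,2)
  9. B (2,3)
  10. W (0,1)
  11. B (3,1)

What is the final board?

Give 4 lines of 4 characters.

Move 1: B@(2,0) -> caps B=0 W=0
Move 2: W@(1,0) -> caps B=0 W=0
Move 3: B@(3,2) -> caps B=0 W=0
Move 4: W@(3,0) -> caps B=0 W=0
Move 5: B@(0,0) -> caps B=0 W=0
Move 6: W@(2,1) -> caps B=0 W=1
Move 7: B@(3,3) -> caps B=0 W=1
Move 8: W@(2,2) -> caps B=0 W=1
Move 9: B@(2,3) -> caps B=0 W=1
Move 10: W@(0,1) -> caps B=0 W=2
Move 11: B@(3,1) -> caps B=0 W=2

Answer: .W..
W...
.WWB
WBBB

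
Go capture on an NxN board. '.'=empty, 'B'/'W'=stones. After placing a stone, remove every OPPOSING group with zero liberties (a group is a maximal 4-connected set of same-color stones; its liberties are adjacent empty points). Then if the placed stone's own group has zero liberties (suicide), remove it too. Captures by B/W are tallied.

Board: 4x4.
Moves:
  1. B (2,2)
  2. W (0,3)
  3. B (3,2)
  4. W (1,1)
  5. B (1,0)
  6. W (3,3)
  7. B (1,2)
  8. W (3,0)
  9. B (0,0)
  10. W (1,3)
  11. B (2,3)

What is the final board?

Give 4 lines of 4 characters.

Answer: B..W
BWBW
..BB
W.B.

Derivation:
Move 1: B@(2,2) -> caps B=0 W=0
Move 2: W@(0,3) -> caps B=0 W=0
Move 3: B@(3,2) -> caps B=0 W=0
Move 4: W@(1,1) -> caps B=0 W=0
Move 5: B@(1,0) -> caps B=0 W=0
Move 6: W@(3,3) -> caps B=0 W=0
Move 7: B@(1,2) -> caps B=0 W=0
Move 8: W@(3,0) -> caps B=0 W=0
Move 9: B@(0,0) -> caps B=0 W=0
Move 10: W@(1,3) -> caps B=0 W=0
Move 11: B@(2,3) -> caps B=1 W=0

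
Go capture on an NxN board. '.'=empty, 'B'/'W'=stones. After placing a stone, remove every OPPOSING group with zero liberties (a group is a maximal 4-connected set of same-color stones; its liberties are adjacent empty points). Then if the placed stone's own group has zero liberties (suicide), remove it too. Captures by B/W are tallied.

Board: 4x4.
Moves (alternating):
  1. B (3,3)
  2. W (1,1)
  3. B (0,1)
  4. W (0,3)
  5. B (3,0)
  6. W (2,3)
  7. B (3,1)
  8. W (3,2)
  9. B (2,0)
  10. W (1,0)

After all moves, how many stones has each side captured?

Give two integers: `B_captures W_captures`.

Answer: 0 1

Derivation:
Move 1: B@(3,3) -> caps B=0 W=0
Move 2: W@(1,1) -> caps B=0 W=0
Move 3: B@(0,1) -> caps B=0 W=0
Move 4: W@(0,3) -> caps B=0 W=0
Move 5: B@(3,0) -> caps B=0 W=0
Move 6: W@(2,3) -> caps B=0 W=0
Move 7: B@(3,1) -> caps B=0 W=0
Move 8: W@(3,2) -> caps B=0 W=1
Move 9: B@(2,0) -> caps B=0 W=1
Move 10: W@(1,0) -> caps B=0 W=1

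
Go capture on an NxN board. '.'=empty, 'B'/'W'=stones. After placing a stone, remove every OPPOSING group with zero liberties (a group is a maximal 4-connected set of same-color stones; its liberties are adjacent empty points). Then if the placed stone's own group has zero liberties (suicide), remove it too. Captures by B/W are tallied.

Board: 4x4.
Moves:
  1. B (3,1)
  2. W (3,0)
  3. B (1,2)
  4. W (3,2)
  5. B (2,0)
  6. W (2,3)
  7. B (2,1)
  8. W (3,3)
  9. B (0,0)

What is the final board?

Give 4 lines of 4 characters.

Move 1: B@(3,1) -> caps B=0 W=0
Move 2: W@(3,0) -> caps B=0 W=0
Move 3: B@(1,2) -> caps B=0 W=0
Move 4: W@(3,2) -> caps B=0 W=0
Move 5: B@(2,0) -> caps B=1 W=0
Move 6: W@(2,3) -> caps B=1 W=0
Move 7: B@(2,1) -> caps B=1 W=0
Move 8: W@(3,3) -> caps B=1 W=0
Move 9: B@(0,0) -> caps B=1 W=0

Answer: B...
..B.
BB.W
.BWW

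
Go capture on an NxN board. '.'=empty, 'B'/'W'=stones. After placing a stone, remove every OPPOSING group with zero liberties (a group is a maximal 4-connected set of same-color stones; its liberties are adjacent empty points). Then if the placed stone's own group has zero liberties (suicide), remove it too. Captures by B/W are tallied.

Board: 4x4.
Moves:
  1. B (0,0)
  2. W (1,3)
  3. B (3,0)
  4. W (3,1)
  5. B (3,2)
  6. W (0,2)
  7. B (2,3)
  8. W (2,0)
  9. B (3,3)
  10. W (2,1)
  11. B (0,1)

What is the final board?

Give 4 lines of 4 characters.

Move 1: B@(0,0) -> caps B=0 W=0
Move 2: W@(1,3) -> caps B=0 W=0
Move 3: B@(3,0) -> caps B=0 W=0
Move 4: W@(3,1) -> caps B=0 W=0
Move 5: B@(3,2) -> caps B=0 W=0
Move 6: W@(0,2) -> caps B=0 W=0
Move 7: B@(2,3) -> caps B=0 W=0
Move 8: W@(2,0) -> caps B=0 W=1
Move 9: B@(3,3) -> caps B=0 W=1
Move 10: W@(2,1) -> caps B=0 W=1
Move 11: B@(0,1) -> caps B=0 W=1

Answer: BBW.
...W
WW.B
.WBB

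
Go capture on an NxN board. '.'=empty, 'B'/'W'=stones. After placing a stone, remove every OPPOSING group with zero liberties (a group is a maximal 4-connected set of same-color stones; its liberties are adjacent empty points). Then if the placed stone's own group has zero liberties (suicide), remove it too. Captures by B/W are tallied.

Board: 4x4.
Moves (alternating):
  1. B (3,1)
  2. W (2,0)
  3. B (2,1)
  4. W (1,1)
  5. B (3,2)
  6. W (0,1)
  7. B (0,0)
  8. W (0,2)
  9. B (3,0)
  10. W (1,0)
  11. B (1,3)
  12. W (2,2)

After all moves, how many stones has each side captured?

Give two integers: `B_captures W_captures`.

Move 1: B@(3,1) -> caps B=0 W=0
Move 2: W@(2,0) -> caps B=0 W=0
Move 3: B@(2,1) -> caps B=0 W=0
Move 4: W@(1,1) -> caps B=0 W=0
Move 5: B@(3,2) -> caps B=0 W=0
Move 6: W@(0,1) -> caps B=0 W=0
Move 7: B@(0,0) -> caps B=0 W=0
Move 8: W@(0,2) -> caps B=0 W=0
Move 9: B@(3,0) -> caps B=0 W=0
Move 10: W@(1,0) -> caps B=0 W=1
Move 11: B@(1,3) -> caps B=0 W=1
Move 12: W@(2,2) -> caps B=0 W=1

Answer: 0 1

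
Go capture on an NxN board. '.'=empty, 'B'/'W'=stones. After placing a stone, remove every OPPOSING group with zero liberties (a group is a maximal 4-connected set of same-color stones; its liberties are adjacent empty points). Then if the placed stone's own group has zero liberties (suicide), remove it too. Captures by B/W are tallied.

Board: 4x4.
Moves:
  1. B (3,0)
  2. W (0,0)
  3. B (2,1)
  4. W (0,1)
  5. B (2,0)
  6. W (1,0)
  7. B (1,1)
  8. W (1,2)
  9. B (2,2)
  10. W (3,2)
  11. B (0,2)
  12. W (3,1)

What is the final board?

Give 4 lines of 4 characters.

Answer: ..B.
.BW.
BBB.
BWW.

Derivation:
Move 1: B@(3,0) -> caps B=0 W=0
Move 2: W@(0,0) -> caps B=0 W=0
Move 3: B@(2,1) -> caps B=0 W=0
Move 4: W@(0,1) -> caps B=0 W=0
Move 5: B@(2,0) -> caps B=0 W=0
Move 6: W@(1,0) -> caps B=0 W=0
Move 7: B@(1,1) -> caps B=0 W=0
Move 8: W@(1,2) -> caps B=0 W=0
Move 9: B@(2,2) -> caps B=0 W=0
Move 10: W@(3,2) -> caps B=0 W=0
Move 11: B@(0,2) -> caps B=3 W=0
Move 12: W@(3,1) -> caps B=3 W=0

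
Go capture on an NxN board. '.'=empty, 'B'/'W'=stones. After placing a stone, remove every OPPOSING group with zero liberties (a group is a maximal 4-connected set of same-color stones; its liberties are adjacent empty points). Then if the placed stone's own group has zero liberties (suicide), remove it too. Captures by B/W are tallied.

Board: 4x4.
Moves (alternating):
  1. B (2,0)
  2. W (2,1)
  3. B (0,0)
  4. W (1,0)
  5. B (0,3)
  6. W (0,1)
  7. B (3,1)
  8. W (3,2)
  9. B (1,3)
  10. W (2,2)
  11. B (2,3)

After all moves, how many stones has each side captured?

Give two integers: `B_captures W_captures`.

Answer: 0 1

Derivation:
Move 1: B@(2,0) -> caps B=0 W=0
Move 2: W@(2,1) -> caps B=0 W=0
Move 3: B@(0,0) -> caps B=0 W=0
Move 4: W@(1,0) -> caps B=0 W=0
Move 5: B@(0,3) -> caps B=0 W=0
Move 6: W@(0,1) -> caps B=0 W=1
Move 7: B@(3,1) -> caps B=0 W=1
Move 8: W@(3,2) -> caps B=0 W=1
Move 9: B@(1,3) -> caps B=0 W=1
Move 10: W@(2,2) -> caps B=0 W=1
Move 11: B@(2,3) -> caps B=0 W=1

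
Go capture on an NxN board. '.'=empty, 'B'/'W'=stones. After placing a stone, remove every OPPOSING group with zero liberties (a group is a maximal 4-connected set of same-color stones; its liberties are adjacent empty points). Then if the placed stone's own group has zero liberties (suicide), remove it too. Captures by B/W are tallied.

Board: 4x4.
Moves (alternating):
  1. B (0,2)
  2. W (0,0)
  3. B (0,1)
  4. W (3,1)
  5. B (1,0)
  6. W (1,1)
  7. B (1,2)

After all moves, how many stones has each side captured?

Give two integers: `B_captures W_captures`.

Move 1: B@(0,2) -> caps B=0 W=0
Move 2: W@(0,0) -> caps B=0 W=0
Move 3: B@(0,1) -> caps B=0 W=0
Move 4: W@(3,1) -> caps B=0 W=0
Move 5: B@(1,0) -> caps B=1 W=0
Move 6: W@(1,1) -> caps B=1 W=0
Move 7: B@(1,2) -> caps B=1 W=0

Answer: 1 0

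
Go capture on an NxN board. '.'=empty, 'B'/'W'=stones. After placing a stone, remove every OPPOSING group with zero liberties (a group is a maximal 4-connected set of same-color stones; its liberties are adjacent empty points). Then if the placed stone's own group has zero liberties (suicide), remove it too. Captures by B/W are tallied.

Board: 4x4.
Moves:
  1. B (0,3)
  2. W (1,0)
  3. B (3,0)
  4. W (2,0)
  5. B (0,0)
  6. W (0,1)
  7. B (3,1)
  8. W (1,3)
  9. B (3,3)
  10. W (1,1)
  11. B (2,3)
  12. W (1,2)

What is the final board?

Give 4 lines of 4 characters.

Answer: .W.B
WWWW
W..B
BB.B

Derivation:
Move 1: B@(0,3) -> caps B=0 W=0
Move 2: W@(1,0) -> caps B=0 W=0
Move 3: B@(3,0) -> caps B=0 W=0
Move 4: W@(2,0) -> caps B=0 W=0
Move 5: B@(0,0) -> caps B=0 W=0
Move 6: W@(0,1) -> caps B=0 W=1
Move 7: B@(3,1) -> caps B=0 W=1
Move 8: W@(1,3) -> caps B=0 W=1
Move 9: B@(3,3) -> caps B=0 W=1
Move 10: W@(1,1) -> caps B=0 W=1
Move 11: B@(2,3) -> caps B=0 W=1
Move 12: W@(1,2) -> caps B=0 W=1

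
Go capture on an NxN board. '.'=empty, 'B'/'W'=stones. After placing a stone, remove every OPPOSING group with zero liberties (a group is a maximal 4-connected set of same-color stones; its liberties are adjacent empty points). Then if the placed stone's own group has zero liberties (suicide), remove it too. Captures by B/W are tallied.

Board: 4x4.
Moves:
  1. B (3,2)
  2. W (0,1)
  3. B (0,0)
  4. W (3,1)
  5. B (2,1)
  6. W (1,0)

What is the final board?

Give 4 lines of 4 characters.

Answer: .W..
W...
.B..
.WB.

Derivation:
Move 1: B@(3,2) -> caps B=0 W=0
Move 2: W@(0,1) -> caps B=0 W=0
Move 3: B@(0,0) -> caps B=0 W=0
Move 4: W@(3,1) -> caps B=0 W=0
Move 5: B@(2,1) -> caps B=0 W=0
Move 6: W@(1,0) -> caps B=0 W=1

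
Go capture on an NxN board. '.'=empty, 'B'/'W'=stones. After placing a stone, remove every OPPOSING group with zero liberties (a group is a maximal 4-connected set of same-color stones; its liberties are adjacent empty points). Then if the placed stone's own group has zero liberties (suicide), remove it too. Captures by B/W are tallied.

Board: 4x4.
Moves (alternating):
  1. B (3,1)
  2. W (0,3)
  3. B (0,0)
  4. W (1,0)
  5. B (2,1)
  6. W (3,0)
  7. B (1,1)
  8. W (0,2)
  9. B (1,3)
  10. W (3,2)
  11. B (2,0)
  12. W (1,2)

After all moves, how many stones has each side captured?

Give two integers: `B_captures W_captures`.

Answer: 2 0

Derivation:
Move 1: B@(3,1) -> caps B=0 W=0
Move 2: W@(0,3) -> caps B=0 W=0
Move 3: B@(0,0) -> caps B=0 W=0
Move 4: W@(1,0) -> caps B=0 W=0
Move 5: B@(2,1) -> caps B=0 W=0
Move 6: W@(3,0) -> caps B=0 W=0
Move 7: B@(1,1) -> caps B=0 W=0
Move 8: W@(0,2) -> caps B=0 W=0
Move 9: B@(1,3) -> caps B=0 W=0
Move 10: W@(3,2) -> caps B=0 W=0
Move 11: B@(2,0) -> caps B=2 W=0
Move 12: W@(1,2) -> caps B=2 W=0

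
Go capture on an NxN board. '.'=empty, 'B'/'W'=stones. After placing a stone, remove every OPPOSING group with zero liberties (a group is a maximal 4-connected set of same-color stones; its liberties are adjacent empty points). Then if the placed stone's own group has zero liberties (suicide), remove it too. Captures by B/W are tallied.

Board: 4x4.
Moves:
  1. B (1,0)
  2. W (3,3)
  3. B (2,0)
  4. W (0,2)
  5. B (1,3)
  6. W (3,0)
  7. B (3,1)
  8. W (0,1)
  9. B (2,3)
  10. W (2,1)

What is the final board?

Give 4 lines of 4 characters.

Move 1: B@(1,0) -> caps B=0 W=0
Move 2: W@(3,3) -> caps B=0 W=0
Move 3: B@(2,0) -> caps B=0 W=0
Move 4: W@(0,2) -> caps B=0 W=0
Move 5: B@(1,3) -> caps B=0 W=0
Move 6: W@(3,0) -> caps B=0 W=0
Move 7: B@(3,1) -> caps B=1 W=0
Move 8: W@(0,1) -> caps B=1 W=0
Move 9: B@(2,3) -> caps B=1 W=0
Move 10: W@(2,1) -> caps B=1 W=0

Answer: .WW.
B..B
BW.B
.B.W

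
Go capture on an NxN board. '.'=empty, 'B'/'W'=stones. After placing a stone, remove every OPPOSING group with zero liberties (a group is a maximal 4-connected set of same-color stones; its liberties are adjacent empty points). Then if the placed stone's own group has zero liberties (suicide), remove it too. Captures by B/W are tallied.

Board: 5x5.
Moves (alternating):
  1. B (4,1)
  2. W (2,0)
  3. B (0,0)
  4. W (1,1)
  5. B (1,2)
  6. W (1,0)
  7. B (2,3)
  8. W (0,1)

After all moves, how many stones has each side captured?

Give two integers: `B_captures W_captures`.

Answer: 0 1

Derivation:
Move 1: B@(4,1) -> caps B=0 W=0
Move 2: W@(2,0) -> caps B=0 W=0
Move 3: B@(0,0) -> caps B=0 W=0
Move 4: W@(1,1) -> caps B=0 W=0
Move 5: B@(1,2) -> caps B=0 W=0
Move 6: W@(1,0) -> caps B=0 W=0
Move 7: B@(2,3) -> caps B=0 W=0
Move 8: W@(0,1) -> caps B=0 W=1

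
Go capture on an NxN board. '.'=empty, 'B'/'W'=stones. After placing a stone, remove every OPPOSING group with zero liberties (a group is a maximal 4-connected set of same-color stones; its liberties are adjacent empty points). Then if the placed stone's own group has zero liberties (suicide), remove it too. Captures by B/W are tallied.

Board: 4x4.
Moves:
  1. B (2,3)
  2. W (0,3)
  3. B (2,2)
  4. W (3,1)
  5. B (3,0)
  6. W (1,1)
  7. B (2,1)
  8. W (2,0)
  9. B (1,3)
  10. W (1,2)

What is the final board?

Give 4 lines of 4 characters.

Move 1: B@(2,3) -> caps B=0 W=0
Move 2: W@(0,3) -> caps B=0 W=0
Move 3: B@(2,2) -> caps B=0 W=0
Move 4: W@(3,1) -> caps B=0 W=0
Move 5: B@(3,0) -> caps B=0 W=0
Move 6: W@(1,1) -> caps B=0 W=0
Move 7: B@(2,1) -> caps B=0 W=0
Move 8: W@(2,0) -> caps B=0 W=1
Move 9: B@(1,3) -> caps B=0 W=1
Move 10: W@(1,2) -> caps B=0 W=1

Answer: ...W
.WWB
WBBB
.W..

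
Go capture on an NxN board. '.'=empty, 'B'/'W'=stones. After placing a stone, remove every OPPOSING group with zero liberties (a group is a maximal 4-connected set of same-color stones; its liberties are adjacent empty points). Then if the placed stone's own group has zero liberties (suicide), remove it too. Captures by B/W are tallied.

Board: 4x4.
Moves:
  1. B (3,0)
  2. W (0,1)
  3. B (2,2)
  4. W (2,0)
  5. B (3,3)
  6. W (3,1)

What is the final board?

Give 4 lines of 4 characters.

Answer: .W..
....
W.B.
.W.B

Derivation:
Move 1: B@(3,0) -> caps B=0 W=0
Move 2: W@(0,1) -> caps B=0 W=0
Move 3: B@(2,2) -> caps B=0 W=0
Move 4: W@(2,0) -> caps B=0 W=0
Move 5: B@(3,3) -> caps B=0 W=0
Move 6: W@(3,1) -> caps B=0 W=1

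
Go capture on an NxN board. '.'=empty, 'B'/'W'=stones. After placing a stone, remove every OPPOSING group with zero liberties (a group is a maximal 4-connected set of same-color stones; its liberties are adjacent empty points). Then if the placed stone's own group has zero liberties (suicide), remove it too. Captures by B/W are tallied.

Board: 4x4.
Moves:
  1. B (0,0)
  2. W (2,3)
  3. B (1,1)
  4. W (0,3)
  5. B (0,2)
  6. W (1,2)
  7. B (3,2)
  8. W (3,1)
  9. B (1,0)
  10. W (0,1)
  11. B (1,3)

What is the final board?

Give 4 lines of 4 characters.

Move 1: B@(0,0) -> caps B=0 W=0
Move 2: W@(2,3) -> caps B=0 W=0
Move 3: B@(1,1) -> caps B=0 W=0
Move 4: W@(0,3) -> caps B=0 W=0
Move 5: B@(0,2) -> caps B=0 W=0
Move 6: W@(1,2) -> caps B=0 W=0
Move 7: B@(3,2) -> caps B=0 W=0
Move 8: W@(3,1) -> caps B=0 W=0
Move 9: B@(1,0) -> caps B=0 W=0
Move 10: W@(0,1) -> caps B=0 W=1
Move 11: B@(1,3) -> caps B=0 W=1

Answer: BW.W
BBW.
...W
.WB.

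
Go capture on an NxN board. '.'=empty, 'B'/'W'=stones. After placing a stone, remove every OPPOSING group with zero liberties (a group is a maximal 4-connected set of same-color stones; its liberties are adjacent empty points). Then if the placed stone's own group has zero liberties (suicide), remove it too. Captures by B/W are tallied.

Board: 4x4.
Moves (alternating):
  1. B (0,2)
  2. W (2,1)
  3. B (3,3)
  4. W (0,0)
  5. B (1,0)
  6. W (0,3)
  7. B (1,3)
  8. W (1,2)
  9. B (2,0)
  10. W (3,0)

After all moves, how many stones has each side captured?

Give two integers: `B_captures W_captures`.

Answer: 1 0

Derivation:
Move 1: B@(0,2) -> caps B=0 W=0
Move 2: W@(2,1) -> caps B=0 W=0
Move 3: B@(3,3) -> caps B=0 W=0
Move 4: W@(0,0) -> caps B=0 W=0
Move 5: B@(1,0) -> caps B=0 W=0
Move 6: W@(0,3) -> caps B=0 W=0
Move 7: B@(1,3) -> caps B=1 W=0
Move 8: W@(1,2) -> caps B=1 W=0
Move 9: B@(2,0) -> caps B=1 W=0
Move 10: W@(3,0) -> caps B=1 W=0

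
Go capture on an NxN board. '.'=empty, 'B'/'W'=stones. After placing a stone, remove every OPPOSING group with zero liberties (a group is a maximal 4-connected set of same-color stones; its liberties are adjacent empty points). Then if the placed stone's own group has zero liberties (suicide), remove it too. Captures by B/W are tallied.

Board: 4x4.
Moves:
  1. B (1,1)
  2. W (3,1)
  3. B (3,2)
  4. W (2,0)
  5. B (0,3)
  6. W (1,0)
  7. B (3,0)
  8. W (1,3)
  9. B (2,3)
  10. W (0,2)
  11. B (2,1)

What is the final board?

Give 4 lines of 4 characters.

Answer: ..W.
WB.W
WB.B
.WB.

Derivation:
Move 1: B@(1,1) -> caps B=0 W=0
Move 2: W@(3,1) -> caps B=0 W=0
Move 3: B@(3,2) -> caps B=0 W=0
Move 4: W@(2,0) -> caps B=0 W=0
Move 5: B@(0,3) -> caps B=0 W=0
Move 6: W@(1,0) -> caps B=0 W=0
Move 7: B@(3,0) -> caps B=0 W=0
Move 8: W@(1,3) -> caps B=0 W=0
Move 9: B@(2,3) -> caps B=0 W=0
Move 10: W@(0,2) -> caps B=0 W=1
Move 11: B@(2,1) -> caps B=0 W=1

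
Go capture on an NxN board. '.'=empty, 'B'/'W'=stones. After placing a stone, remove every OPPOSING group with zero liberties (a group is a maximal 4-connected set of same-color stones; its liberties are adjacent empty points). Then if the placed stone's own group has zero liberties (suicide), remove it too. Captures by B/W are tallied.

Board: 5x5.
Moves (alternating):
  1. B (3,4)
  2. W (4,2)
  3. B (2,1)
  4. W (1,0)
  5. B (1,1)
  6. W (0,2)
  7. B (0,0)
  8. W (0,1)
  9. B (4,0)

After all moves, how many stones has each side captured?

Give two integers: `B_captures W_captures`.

Answer: 0 1

Derivation:
Move 1: B@(3,4) -> caps B=0 W=0
Move 2: W@(4,2) -> caps B=0 W=0
Move 3: B@(2,1) -> caps B=0 W=0
Move 4: W@(1,0) -> caps B=0 W=0
Move 5: B@(1,1) -> caps B=0 W=0
Move 6: W@(0,2) -> caps B=0 W=0
Move 7: B@(0,0) -> caps B=0 W=0
Move 8: W@(0,1) -> caps B=0 W=1
Move 9: B@(4,0) -> caps B=0 W=1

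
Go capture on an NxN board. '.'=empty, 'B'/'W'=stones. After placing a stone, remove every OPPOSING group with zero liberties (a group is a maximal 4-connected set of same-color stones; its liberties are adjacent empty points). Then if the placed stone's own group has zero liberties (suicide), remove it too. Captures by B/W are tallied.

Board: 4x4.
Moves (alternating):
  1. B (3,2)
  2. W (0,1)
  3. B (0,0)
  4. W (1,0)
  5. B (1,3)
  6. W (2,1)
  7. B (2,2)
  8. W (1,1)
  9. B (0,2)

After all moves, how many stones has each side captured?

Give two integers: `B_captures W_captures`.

Move 1: B@(3,2) -> caps B=0 W=0
Move 2: W@(0,1) -> caps B=0 W=0
Move 3: B@(0,0) -> caps B=0 W=0
Move 4: W@(1,0) -> caps B=0 W=1
Move 5: B@(1,3) -> caps B=0 W=1
Move 6: W@(2,1) -> caps B=0 W=1
Move 7: B@(2,2) -> caps B=0 W=1
Move 8: W@(1,1) -> caps B=0 W=1
Move 9: B@(0,2) -> caps B=0 W=1

Answer: 0 1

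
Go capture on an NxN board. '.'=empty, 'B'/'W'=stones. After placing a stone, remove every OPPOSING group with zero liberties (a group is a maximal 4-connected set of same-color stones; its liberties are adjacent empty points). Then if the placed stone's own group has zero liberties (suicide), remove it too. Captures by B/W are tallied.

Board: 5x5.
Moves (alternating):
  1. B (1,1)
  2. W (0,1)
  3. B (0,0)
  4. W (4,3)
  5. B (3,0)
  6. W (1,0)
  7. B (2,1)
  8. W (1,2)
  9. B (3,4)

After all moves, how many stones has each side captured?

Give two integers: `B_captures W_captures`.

Move 1: B@(1,1) -> caps B=0 W=0
Move 2: W@(0,1) -> caps B=0 W=0
Move 3: B@(0,0) -> caps B=0 W=0
Move 4: W@(4,3) -> caps B=0 W=0
Move 5: B@(3,0) -> caps B=0 W=0
Move 6: W@(1,0) -> caps B=0 W=1
Move 7: B@(2,1) -> caps B=0 W=1
Move 8: W@(1,2) -> caps B=0 W=1
Move 9: B@(3,4) -> caps B=0 W=1

Answer: 0 1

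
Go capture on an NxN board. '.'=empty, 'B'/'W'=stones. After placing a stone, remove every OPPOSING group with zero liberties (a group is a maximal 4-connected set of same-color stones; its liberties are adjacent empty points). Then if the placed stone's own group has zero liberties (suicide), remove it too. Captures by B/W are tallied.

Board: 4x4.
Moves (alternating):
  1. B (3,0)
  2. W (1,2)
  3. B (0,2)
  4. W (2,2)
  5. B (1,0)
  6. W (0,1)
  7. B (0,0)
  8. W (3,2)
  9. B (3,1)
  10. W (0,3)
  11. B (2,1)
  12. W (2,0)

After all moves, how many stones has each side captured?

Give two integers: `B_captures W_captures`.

Move 1: B@(3,0) -> caps B=0 W=0
Move 2: W@(1,2) -> caps B=0 W=0
Move 3: B@(0,2) -> caps B=0 W=0
Move 4: W@(2,2) -> caps B=0 W=0
Move 5: B@(1,0) -> caps B=0 W=0
Move 6: W@(0,1) -> caps B=0 W=0
Move 7: B@(0,0) -> caps B=0 W=0
Move 8: W@(3,2) -> caps B=0 W=0
Move 9: B@(3,1) -> caps B=0 W=0
Move 10: W@(0,3) -> caps B=0 W=1
Move 11: B@(2,1) -> caps B=0 W=1
Move 12: W@(2,0) -> caps B=0 W=1

Answer: 0 1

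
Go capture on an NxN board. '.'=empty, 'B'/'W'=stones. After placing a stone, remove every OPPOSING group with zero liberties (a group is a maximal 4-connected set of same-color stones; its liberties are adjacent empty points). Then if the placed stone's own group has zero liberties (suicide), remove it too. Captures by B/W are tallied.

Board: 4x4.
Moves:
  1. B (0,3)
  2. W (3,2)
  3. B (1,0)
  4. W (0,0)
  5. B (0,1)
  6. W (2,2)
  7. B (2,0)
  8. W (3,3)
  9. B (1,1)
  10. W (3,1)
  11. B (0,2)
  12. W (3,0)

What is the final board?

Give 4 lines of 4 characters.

Move 1: B@(0,3) -> caps B=0 W=0
Move 2: W@(3,2) -> caps B=0 W=0
Move 3: B@(1,0) -> caps B=0 W=0
Move 4: W@(0,0) -> caps B=0 W=0
Move 5: B@(0,1) -> caps B=1 W=0
Move 6: W@(2,2) -> caps B=1 W=0
Move 7: B@(2,0) -> caps B=1 W=0
Move 8: W@(3,3) -> caps B=1 W=0
Move 9: B@(1,1) -> caps B=1 W=0
Move 10: W@(3,1) -> caps B=1 W=0
Move 11: B@(0,2) -> caps B=1 W=0
Move 12: W@(3,0) -> caps B=1 W=0

Answer: .BBB
BB..
B.W.
WWWW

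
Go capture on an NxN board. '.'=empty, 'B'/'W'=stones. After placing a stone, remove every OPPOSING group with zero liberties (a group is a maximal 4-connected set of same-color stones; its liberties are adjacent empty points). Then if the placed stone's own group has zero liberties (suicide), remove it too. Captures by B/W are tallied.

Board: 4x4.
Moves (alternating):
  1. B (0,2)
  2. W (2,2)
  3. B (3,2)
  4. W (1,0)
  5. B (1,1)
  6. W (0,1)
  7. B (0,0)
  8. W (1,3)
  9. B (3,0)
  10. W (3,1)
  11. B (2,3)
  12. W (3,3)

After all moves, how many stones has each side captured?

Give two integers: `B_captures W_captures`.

Answer: 1 2

Derivation:
Move 1: B@(0,2) -> caps B=0 W=0
Move 2: W@(2,2) -> caps B=0 W=0
Move 3: B@(3,2) -> caps B=0 W=0
Move 4: W@(1,0) -> caps B=0 W=0
Move 5: B@(1,1) -> caps B=0 W=0
Move 6: W@(0,1) -> caps B=0 W=0
Move 7: B@(0,0) -> caps B=1 W=0
Move 8: W@(1,3) -> caps B=1 W=0
Move 9: B@(3,0) -> caps B=1 W=0
Move 10: W@(3,1) -> caps B=1 W=0
Move 11: B@(2,3) -> caps B=1 W=0
Move 12: W@(3,3) -> caps B=1 W=2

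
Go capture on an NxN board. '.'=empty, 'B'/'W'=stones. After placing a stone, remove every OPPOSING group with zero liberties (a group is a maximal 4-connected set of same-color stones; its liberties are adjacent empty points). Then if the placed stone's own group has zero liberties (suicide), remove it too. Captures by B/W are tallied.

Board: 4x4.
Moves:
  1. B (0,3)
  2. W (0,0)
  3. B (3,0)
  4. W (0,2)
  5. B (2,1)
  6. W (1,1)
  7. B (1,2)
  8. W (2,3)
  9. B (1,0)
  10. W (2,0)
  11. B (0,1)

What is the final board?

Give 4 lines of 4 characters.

Answer: WB.B
.WB.
WB.W
B...

Derivation:
Move 1: B@(0,3) -> caps B=0 W=0
Move 2: W@(0,0) -> caps B=0 W=0
Move 3: B@(3,0) -> caps B=0 W=0
Move 4: W@(0,2) -> caps B=0 W=0
Move 5: B@(2,1) -> caps B=0 W=0
Move 6: W@(1,1) -> caps B=0 W=0
Move 7: B@(1,2) -> caps B=0 W=0
Move 8: W@(2,3) -> caps B=0 W=0
Move 9: B@(1,0) -> caps B=0 W=0
Move 10: W@(2,0) -> caps B=0 W=1
Move 11: B@(0,1) -> caps B=1 W=1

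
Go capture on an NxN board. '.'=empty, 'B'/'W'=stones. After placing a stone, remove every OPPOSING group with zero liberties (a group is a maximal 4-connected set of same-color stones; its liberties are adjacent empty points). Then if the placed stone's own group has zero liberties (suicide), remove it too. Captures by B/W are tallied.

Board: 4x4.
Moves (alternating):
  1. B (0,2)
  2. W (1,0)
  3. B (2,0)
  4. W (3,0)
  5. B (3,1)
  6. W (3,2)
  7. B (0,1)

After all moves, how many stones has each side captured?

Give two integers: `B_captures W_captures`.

Answer: 1 0

Derivation:
Move 1: B@(0,2) -> caps B=0 W=0
Move 2: W@(1,0) -> caps B=0 W=0
Move 3: B@(2,0) -> caps B=0 W=0
Move 4: W@(3,0) -> caps B=0 W=0
Move 5: B@(3,1) -> caps B=1 W=0
Move 6: W@(3,2) -> caps B=1 W=0
Move 7: B@(0,1) -> caps B=1 W=0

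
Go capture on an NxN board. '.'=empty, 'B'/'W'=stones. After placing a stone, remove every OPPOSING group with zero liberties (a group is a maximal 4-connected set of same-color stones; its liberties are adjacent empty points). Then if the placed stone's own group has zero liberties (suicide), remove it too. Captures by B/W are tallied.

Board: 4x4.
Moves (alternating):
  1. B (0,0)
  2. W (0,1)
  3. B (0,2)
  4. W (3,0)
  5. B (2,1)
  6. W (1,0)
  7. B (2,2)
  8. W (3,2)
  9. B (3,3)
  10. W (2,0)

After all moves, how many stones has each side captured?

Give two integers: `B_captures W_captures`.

Answer: 0 1

Derivation:
Move 1: B@(0,0) -> caps B=0 W=0
Move 2: W@(0,1) -> caps B=0 W=0
Move 3: B@(0,2) -> caps B=0 W=0
Move 4: W@(3,0) -> caps B=0 W=0
Move 5: B@(2,1) -> caps B=0 W=0
Move 6: W@(1,0) -> caps B=0 W=1
Move 7: B@(2,2) -> caps B=0 W=1
Move 8: W@(3,2) -> caps B=0 W=1
Move 9: B@(3,3) -> caps B=0 W=1
Move 10: W@(2,0) -> caps B=0 W=1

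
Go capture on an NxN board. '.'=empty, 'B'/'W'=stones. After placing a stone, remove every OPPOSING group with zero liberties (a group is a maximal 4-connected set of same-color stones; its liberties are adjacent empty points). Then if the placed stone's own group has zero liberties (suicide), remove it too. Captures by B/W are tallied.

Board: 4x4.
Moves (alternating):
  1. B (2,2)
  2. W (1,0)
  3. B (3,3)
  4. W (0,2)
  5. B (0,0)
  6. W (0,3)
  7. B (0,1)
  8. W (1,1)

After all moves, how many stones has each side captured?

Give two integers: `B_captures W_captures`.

Move 1: B@(2,2) -> caps B=0 W=0
Move 2: W@(1,0) -> caps B=0 W=0
Move 3: B@(3,3) -> caps B=0 W=0
Move 4: W@(0,2) -> caps B=0 W=0
Move 5: B@(0,0) -> caps B=0 W=0
Move 6: W@(0,3) -> caps B=0 W=0
Move 7: B@(0,1) -> caps B=0 W=0
Move 8: W@(1,1) -> caps B=0 W=2

Answer: 0 2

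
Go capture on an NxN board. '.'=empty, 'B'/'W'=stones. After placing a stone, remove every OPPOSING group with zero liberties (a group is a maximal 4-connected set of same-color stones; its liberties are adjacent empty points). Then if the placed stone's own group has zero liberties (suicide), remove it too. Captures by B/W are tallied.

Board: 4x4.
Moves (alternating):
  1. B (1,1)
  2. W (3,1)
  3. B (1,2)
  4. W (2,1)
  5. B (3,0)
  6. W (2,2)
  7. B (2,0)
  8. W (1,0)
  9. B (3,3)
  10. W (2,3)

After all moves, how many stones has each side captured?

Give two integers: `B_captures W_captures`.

Answer: 0 2

Derivation:
Move 1: B@(1,1) -> caps B=0 W=0
Move 2: W@(3,1) -> caps B=0 W=0
Move 3: B@(1,2) -> caps B=0 W=0
Move 4: W@(2,1) -> caps B=0 W=0
Move 5: B@(3,0) -> caps B=0 W=0
Move 6: W@(2,2) -> caps B=0 W=0
Move 7: B@(2,0) -> caps B=0 W=0
Move 8: W@(1,0) -> caps B=0 W=2
Move 9: B@(3,3) -> caps B=0 W=2
Move 10: W@(2,3) -> caps B=0 W=2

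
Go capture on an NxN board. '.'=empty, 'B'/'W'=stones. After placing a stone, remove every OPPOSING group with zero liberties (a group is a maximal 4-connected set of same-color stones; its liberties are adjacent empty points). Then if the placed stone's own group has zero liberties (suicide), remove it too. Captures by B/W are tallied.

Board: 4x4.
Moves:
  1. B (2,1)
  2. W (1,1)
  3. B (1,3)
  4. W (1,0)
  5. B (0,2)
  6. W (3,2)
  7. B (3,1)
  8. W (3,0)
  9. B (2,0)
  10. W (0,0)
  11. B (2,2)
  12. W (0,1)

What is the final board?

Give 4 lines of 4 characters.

Move 1: B@(2,1) -> caps B=0 W=0
Move 2: W@(1,1) -> caps B=0 W=0
Move 3: B@(1,3) -> caps B=0 W=0
Move 4: W@(1,0) -> caps B=0 W=0
Move 5: B@(0,2) -> caps B=0 W=0
Move 6: W@(3,2) -> caps B=0 W=0
Move 7: B@(3,1) -> caps B=0 W=0
Move 8: W@(3,0) -> caps B=0 W=0
Move 9: B@(2,0) -> caps B=1 W=0
Move 10: W@(0,0) -> caps B=1 W=0
Move 11: B@(2,2) -> caps B=1 W=0
Move 12: W@(0,1) -> caps B=1 W=0

Answer: WWB.
WW.B
BBB.
.BW.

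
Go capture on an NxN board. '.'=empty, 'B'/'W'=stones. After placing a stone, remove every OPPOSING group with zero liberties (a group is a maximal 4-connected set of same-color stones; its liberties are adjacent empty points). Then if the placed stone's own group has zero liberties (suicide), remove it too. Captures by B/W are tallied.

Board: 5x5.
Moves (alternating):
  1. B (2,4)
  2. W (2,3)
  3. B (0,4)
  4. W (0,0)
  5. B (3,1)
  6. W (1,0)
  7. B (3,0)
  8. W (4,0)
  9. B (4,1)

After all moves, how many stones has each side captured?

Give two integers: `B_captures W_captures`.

Move 1: B@(2,4) -> caps B=0 W=0
Move 2: W@(2,3) -> caps B=0 W=0
Move 3: B@(0,4) -> caps B=0 W=0
Move 4: W@(0,0) -> caps B=0 W=0
Move 5: B@(3,1) -> caps B=0 W=0
Move 6: W@(1,0) -> caps B=0 W=0
Move 7: B@(3,0) -> caps B=0 W=0
Move 8: W@(4,0) -> caps B=0 W=0
Move 9: B@(4,1) -> caps B=1 W=0

Answer: 1 0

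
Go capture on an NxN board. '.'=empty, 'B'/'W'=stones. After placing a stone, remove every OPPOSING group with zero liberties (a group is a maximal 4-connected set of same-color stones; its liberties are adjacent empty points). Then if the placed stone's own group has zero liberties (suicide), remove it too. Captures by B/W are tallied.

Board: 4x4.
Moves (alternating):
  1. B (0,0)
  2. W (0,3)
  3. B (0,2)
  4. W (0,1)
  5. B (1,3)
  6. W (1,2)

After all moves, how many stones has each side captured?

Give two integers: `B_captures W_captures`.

Move 1: B@(0,0) -> caps B=0 W=0
Move 2: W@(0,3) -> caps B=0 W=0
Move 3: B@(0,2) -> caps B=0 W=0
Move 4: W@(0,1) -> caps B=0 W=0
Move 5: B@(1,3) -> caps B=1 W=0
Move 6: W@(1,2) -> caps B=1 W=0

Answer: 1 0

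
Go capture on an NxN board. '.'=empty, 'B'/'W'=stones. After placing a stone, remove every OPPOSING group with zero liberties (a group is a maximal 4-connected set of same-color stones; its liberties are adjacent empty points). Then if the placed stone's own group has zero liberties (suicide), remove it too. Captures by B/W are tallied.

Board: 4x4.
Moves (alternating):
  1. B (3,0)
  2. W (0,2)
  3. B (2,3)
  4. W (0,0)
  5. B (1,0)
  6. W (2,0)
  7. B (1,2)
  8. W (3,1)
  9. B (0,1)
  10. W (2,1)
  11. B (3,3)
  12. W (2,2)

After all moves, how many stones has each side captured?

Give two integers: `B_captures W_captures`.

Move 1: B@(3,0) -> caps B=0 W=0
Move 2: W@(0,2) -> caps B=0 W=0
Move 3: B@(2,3) -> caps B=0 W=0
Move 4: W@(0,0) -> caps B=0 W=0
Move 5: B@(1,0) -> caps B=0 W=0
Move 6: W@(2,0) -> caps B=0 W=0
Move 7: B@(1,2) -> caps B=0 W=0
Move 8: W@(3,1) -> caps B=0 W=1
Move 9: B@(0,1) -> caps B=1 W=1
Move 10: W@(2,1) -> caps B=1 W=1
Move 11: B@(3,3) -> caps B=1 W=1
Move 12: W@(2,2) -> caps B=1 W=1

Answer: 1 1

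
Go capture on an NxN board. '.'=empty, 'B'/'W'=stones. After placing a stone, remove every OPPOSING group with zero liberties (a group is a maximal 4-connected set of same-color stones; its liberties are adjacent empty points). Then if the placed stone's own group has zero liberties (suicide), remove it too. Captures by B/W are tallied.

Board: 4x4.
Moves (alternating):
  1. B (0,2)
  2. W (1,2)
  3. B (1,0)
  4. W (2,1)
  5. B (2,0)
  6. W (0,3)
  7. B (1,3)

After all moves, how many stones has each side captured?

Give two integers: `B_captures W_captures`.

Answer: 1 0

Derivation:
Move 1: B@(0,2) -> caps B=0 W=0
Move 2: W@(1,2) -> caps B=0 W=0
Move 3: B@(1,0) -> caps B=0 W=0
Move 4: W@(2,1) -> caps B=0 W=0
Move 5: B@(2,0) -> caps B=0 W=0
Move 6: W@(0,3) -> caps B=0 W=0
Move 7: B@(1,3) -> caps B=1 W=0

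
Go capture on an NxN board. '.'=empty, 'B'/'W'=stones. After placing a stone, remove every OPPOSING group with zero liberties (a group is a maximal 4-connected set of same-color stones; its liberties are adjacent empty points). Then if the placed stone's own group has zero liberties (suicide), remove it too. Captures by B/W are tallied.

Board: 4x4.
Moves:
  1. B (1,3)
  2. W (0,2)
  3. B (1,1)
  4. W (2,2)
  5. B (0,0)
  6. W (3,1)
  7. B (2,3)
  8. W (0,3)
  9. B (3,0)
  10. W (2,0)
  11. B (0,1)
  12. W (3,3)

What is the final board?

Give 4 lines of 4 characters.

Answer: BBWW
.B.B
W.WB
.W.W

Derivation:
Move 1: B@(1,3) -> caps B=0 W=0
Move 2: W@(0,2) -> caps B=0 W=0
Move 3: B@(1,1) -> caps B=0 W=0
Move 4: W@(2,2) -> caps B=0 W=0
Move 5: B@(0,0) -> caps B=0 W=0
Move 6: W@(3,1) -> caps B=0 W=0
Move 7: B@(2,3) -> caps B=0 W=0
Move 8: W@(0,3) -> caps B=0 W=0
Move 9: B@(3,0) -> caps B=0 W=0
Move 10: W@(2,0) -> caps B=0 W=1
Move 11: B@(0,1) -> caps B=0 W=1
Move 12: W@(3,3) -> caps B=0 W=1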